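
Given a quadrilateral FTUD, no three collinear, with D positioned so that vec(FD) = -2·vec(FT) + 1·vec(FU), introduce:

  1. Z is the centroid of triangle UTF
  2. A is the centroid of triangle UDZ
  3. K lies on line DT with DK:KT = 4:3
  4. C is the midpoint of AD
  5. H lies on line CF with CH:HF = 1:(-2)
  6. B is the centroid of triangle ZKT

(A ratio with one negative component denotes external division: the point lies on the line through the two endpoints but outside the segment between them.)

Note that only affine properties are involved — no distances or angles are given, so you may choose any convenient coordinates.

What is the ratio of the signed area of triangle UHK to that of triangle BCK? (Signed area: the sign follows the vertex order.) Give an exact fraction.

[UHK]:[BCK] = 212/15

Work in coordinates with F = (0, 0), T = (1, 0), U = (0, 1), D = (-2, 1).
1. Z is the centroid of triangle UTF ⇒ Z = (1/3, 1/3)
2. A is the centroid of triangle UDZ ⇒ A = (-5/9, 7/9)
3. K lies on line DT with DK:KT = 4:3 ⇒ K = (-2/7, 3/7)
4. C is the midpoint of AD ⇒ C = (-23/18, 8/9)
5. H lies on line CF with CH:HF = 1:(-2) ⇒ H = (-23/9, 16/9)
6. B is the centroid of triangle ZKT ⇒ B = (22/63, 16/63)
2·[UHK] = 106/63, 2·[BCK] = 5/42
[UHK]:[BCK] = 106/63:5/42 = 212/15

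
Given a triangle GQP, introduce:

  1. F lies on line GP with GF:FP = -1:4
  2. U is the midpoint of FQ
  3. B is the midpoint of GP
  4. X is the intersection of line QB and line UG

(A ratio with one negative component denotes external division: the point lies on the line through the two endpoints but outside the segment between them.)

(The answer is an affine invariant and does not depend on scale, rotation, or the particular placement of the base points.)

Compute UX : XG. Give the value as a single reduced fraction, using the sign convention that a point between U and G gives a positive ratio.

UX:XG = -5/6

Choose coordinates G = (0, 0), Q = (1, 0), P = (0, 1).
1. F lies on line GP with GF:FP = -1:4 ⇒ F = (0, -1/3)
2. U is the midpoint of FQ ⇒ U = (1/2, -1/6)
3. B is the midpoint of GP ⇒ B = (0, 1/2)
4. X is the intersection of line QB and line UG ⇒ X = (3, -1)
X = U + t·(G−U) with t = -5, so UX:XG = t:(1−t) = -5:6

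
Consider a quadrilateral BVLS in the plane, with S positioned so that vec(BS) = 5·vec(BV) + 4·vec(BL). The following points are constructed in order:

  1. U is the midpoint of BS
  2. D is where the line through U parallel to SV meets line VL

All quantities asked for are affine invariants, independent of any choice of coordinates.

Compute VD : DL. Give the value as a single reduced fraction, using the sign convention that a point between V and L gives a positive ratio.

VD:DL = 1/3

Choose coordinates B = (0, 0), V = (1, 0), L = (0, 1), S = (5, 4).
1. U is the midpoint of BS ⇒ U = (5/2, 2)
2. D is where the line through U parallel to SV meets line VL ⇒ D = (3/4, 1/4)
D = V + t·(L−V) with t = 1/4, so VD:DL = t:(1−t) = 1/4:3/4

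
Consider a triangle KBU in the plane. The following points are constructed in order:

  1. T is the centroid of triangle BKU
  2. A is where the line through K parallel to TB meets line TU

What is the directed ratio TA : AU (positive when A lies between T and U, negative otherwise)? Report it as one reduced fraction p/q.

TA:AU = -1/2

Set K = (0, 0), B = (1, 0), U = (0, 1); any affine frame gives the same invariant.
1. T is the centroid of triangle BKU ⇒ T = (1/3, 1/3)
2. A is where the line through K parallel to TB meets line TU ⇒ A = (2/3, -1/3)
A = T + t·(U−T) with t = -1, so TA:AU = t:(1−t) = -1:2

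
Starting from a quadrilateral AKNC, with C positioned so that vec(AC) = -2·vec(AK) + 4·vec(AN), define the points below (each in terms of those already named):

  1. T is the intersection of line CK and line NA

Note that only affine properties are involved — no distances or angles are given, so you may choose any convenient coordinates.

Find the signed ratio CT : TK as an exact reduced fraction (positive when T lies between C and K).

CT:TK = 2

Choose coordinates A = (0, 0), K = (1, 0), N = (0, 1), C = (-2, 4).
1. T is the intersection of line CK and line NA ⇒ T = (0, 4/3)
T = C + t·(K−C) with t = 2/3, so CT:TK = t:(1−t) = 2/3:1/3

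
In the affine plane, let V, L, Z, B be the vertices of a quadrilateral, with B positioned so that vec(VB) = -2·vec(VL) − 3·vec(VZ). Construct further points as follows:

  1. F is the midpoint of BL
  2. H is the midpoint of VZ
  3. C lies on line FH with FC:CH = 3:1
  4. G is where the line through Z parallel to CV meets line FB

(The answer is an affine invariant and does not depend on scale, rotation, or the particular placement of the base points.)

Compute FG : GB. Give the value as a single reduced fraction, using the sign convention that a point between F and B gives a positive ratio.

Set V = (0, 0), L = (1, 0), Z = (0, 1), B = (-2, -3); any affine frame gives the same invariant.
1. F is the midpoint of BL ⇒ F = (-1/2, -3/2)
2. H is the midpoint of VZ ⇒ H = (0, 1/2)
3. C lies on line FH with FC:CH = 3:1 ⇒ C = (-1/8, 0)
4. G is where the line through Z parallel to CV meets line FB ⇒ G = (2, 1)
G = F + t·(B−F) with t = -5/3, so FG:GB = t:(1−t) = -5/3:8/3

FG:GB = -5/8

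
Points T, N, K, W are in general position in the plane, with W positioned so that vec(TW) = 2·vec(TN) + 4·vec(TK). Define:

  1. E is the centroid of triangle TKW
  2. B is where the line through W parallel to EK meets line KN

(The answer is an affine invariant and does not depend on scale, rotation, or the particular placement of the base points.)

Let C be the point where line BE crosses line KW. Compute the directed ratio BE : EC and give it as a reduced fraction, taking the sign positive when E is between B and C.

Set T = (0, 0), N = (1, 0), K = (0, 1), W = (2, 4); any affine frame gives the same invariant.
1. E is the centroid of triangle TKW ⇒ E = (2/3, 5/3)
2. B is where the line through W parallel to EK meets line KN ⇒ B = (-1/2, 3/2)
line BE meets KW at C = (8/19, 31/19)
E = B + t·(C−B) with t = 19/15, so BE:EC = 19/15:-4/15

BE:EC = -19/4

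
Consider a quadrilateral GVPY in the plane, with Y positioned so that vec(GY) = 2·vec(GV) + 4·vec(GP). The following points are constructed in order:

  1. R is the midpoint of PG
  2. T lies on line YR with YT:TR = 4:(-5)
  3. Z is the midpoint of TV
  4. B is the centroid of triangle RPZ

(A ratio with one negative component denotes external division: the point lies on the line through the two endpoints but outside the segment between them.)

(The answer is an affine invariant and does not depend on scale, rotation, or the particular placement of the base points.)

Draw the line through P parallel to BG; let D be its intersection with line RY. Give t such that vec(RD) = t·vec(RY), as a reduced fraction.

t = -11/7

Choose coordinates G = (0, 0), V = (1, 0), P = (0, 1), Y = (2, 4).
1. R is the midpoint of PG ⇒ R = (0, 1/2)
2. T lies on line YR with YT:TR = 4:(-5) ⇒ T = (10, 18)
3. Z is the midpoint of TV ⇒ Z = (11/2, 9)
4. B is the centroid of triangle RPZ ⇒ B = (11/6, 7/2)
through P parallel to BG: direction (-11/6, -7/2); meets RY at D = (-22/7, -5)
D = R + t·(Y−R) with t = -11/7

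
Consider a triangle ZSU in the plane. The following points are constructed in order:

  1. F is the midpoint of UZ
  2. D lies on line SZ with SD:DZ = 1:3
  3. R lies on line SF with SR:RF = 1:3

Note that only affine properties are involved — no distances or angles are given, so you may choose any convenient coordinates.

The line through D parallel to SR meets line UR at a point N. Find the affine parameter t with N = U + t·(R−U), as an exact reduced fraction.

Work in coordinates with Z = (0, 0), S = (1, 0), U = (0, 1).
1. F is the midpoint of UZ ⇒ F = (0, 1/2)
2. D lies on line SZ with SD:DZ = 1:3 ⇒ D = (3/4, 0)
3. R lies on line SF with SR:RF = 1:3 ⇒ R = (3/4, 1/8)
through D parallel to SR: direction (-1/4, 1/8); meets UR at N = (15/16, -3/32)
N = U + t·(R−U) with t = 5/4

t = 5/4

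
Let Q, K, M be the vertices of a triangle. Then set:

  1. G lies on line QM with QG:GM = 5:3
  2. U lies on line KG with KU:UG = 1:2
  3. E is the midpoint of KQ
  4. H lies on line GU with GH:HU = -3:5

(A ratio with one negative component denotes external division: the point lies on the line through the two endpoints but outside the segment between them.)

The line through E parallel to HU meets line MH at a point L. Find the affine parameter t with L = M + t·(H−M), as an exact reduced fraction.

t = 11/6

Assign Q = (0, 0), K = (1, 0), M = (0, 1) — the answer is frame-independent, so this choice is without loss of generality.
1. G lies on line QM with QG:GM = 5:3 ⇒ G = (0, 5/8)
2. U lies on line KG with KU:UG = 1:2 ⇒ U = (2/3, 5/24)
3. E is the midpoint of KQ ⇒ E = (1/2, 0)
4. H lies on line GU with GH:HU = -3:5 ⇒ H = (-1, 5/4)
through E parallel to HU: direction (5/3, -25/24); meets MH at L = (-11/6, 35/24)
L = M + t·(H−M) with t = 11/6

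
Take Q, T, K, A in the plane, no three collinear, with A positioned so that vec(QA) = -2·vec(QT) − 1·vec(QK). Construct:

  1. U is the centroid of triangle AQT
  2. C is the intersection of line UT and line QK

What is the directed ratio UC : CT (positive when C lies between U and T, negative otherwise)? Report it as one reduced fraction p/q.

Assign Q = (0, 0), T = (1, 0), K = (0, 1), A = (-2, -1) — the answer is frame-independent, so this choice is without loss of generality.
1. U is the centroid of triangle AQT ⇒ U = (-1/3, -1/3)
2. C is the intersection of line UT and line QK ⇒ C = (0, -1/4)
C = U + t·(T−U) with t = 1/4, so UC:CT = t:(1−t) = 1/4:3/4

UC:CT = 1/3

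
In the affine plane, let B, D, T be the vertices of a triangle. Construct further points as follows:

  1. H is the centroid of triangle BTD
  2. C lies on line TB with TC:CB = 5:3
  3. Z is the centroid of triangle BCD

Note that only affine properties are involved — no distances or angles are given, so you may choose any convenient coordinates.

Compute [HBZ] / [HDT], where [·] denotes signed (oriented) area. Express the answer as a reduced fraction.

[HBZ]:[HDT] = 5/24

Work in coordinates with B = (0, 0), D = (1, 0), T = (0, 1).
1. H is the centroid of triangle BTD ⇒ H = (1/3, 1/3)
2. C lies on line TB with TC:CB = 5:3 ⇒ C = (0, 3/8)
3. Z is the centroid of triangle BCD ⇒ Z = (1/3, 1/8)
2·[HBZ] = 5/72, 2·[HDT] = 1/3
[HBZ]:[HDT] = 5/72:1/3 = 5/24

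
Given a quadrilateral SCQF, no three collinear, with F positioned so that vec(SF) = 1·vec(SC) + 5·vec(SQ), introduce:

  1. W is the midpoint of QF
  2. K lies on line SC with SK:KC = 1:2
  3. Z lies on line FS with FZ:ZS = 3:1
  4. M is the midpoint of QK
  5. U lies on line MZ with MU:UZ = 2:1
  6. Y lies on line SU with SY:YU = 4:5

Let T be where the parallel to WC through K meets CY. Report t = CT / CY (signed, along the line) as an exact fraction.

Choose coordinates S = (0, 0), C = (1, 0), Q = (0, 1), F = (1, 5).
1. W is the midpoint of QF ⇒ W = (1/2, 3)
2. K lies on line SC with SK:KC = 1:2 ⇒ K = (1/3, 0)
3. Z lies on line FS with FZ:ZS = 3:1 ⇒ Z = (1/4, 5/4)
4. M is the midpoint of QK ⇒ M = (1/6, 1/2)
5. U lies on line MZ with MU:UZ = 2:1 ⇒ U = (2/9, 1)
6. Y lies on line SU with SY:YU = 4:5 ⇒ Y = (8/81, 4/9)
through K parallel to WC: direction (1/2, -3); meets CY at T = (55/201, 24/67)
T = C + t·(Y−C) with t = 54/67

t = 54/67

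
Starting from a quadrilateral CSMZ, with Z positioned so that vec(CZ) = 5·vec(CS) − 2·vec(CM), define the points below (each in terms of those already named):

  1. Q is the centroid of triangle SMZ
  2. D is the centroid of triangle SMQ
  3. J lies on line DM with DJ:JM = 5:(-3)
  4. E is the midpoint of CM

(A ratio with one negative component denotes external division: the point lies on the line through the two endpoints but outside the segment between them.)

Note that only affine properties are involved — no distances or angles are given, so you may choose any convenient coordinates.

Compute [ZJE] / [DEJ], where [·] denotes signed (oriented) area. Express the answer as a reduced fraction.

[ZJE]:[DEJ] = -11/3

Assign C = (0, 0), S = (1, 0), M = (0, 1), Z = (5, -2) — the answer is frame-independent, so this choice is without loss of generality.
1. Q is the centroid of triangle SMZ ⇒ Q = (2, -1/3)
2. D is the centroid of triangle SMQ ⇒ D = (1, 2/9)
3. J lies on line DM with DJ:JM = 5:(-3) ⇒ J = (-3/2, 13/6)
4. E is the midpoint of CM ⇒ E = (0, 1/2)
2·[ZJE] = 55/12, 2·[DEJ] = -5/4
[ZJE]:[DEJ] = 55/12:-5/4 = -11/3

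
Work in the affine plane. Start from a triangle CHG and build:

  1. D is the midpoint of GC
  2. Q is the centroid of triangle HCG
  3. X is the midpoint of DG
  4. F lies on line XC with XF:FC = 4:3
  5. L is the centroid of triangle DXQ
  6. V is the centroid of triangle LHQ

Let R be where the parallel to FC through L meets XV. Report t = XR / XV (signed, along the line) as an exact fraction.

t = 3/13

Assign C = (0, 0), H = (1, 0), G = (0, 1) — the answer is frame-independent, so this choice is without loss of generality.
1. D is the midpoint of GC ⇒ D = (0, 1/2)
2. Q is the centroid of triangle HCG ⇒ Q = (1/3, 1/3)
3. X is the midpoint of DG ⇒ X = (0, 3/4)
4. F lies on line XC with XF:FC = 4:3 ⇒ F = (0, 9/28)
5. L is the centroid of triangle DXQ ⇒ L = (1/9, 19/36)
6. V is the centroid of triangle LHQ ⇒ V = (13/27, 31/108)
through L parallel to FC: direction (0, -9/28); meets XV at R = (1/9, 301/468)
R = X + t·(V−X) with t = 3/13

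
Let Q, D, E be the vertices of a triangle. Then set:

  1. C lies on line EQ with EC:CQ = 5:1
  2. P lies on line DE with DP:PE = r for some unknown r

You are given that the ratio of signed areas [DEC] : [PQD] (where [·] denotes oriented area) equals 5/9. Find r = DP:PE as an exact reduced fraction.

Assign Q = (0, 0), D = (1, 0), E = (0, 1) — the answer is frame-independent, so this choice is without loss of generality.
1. C lies on line EQ with EC:CQ = 5:1 ⇒ C = (0, 1/6)
2. With DP:PE = r, write λ = r/(r+1) so P = D + λ·(E−D); P is affine-linear in λ
Every point depending on P is an affine combination of P and λ-independent points, so each such coordinate is linear in λ; the λ² term in each signed area is a multiple of (E−D)×(E−D) = 0, so 2·[DEC] and 2·[PQD] are each linear in λ. Evaluating at λ=0 and λ=1:
  2·[DEC] = 5/6,   2·[PQD] = λ
So [DEC]:[PQD] = (5/6) / (λ). Setting this equal to 5/9:
  5/6 = 5/9·(λ)  ⇒  λ = 3/2
Then r = λ/(1−λ) = (3/2)/(-1/2) = -3. Check: with r = -3, P = (-1/2, 3/2) and [DEC]:[PQD] = 5/9 as required.

r = -3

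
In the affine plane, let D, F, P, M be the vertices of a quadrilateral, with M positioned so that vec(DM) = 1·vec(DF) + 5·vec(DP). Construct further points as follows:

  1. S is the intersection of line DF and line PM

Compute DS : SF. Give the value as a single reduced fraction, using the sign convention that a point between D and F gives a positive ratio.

Work in coordinates with D = (0, 0), F = (1, 0), P = (0, 1), M = (1, 5).
1. S is the intersection of line DF and line PM ⇒ S = (-1/4, 0)
S = D + t·(F−D) with t = -1/4, so DS:SF = t:(1−t) = -1/4:5/4

DS:SF = -1/5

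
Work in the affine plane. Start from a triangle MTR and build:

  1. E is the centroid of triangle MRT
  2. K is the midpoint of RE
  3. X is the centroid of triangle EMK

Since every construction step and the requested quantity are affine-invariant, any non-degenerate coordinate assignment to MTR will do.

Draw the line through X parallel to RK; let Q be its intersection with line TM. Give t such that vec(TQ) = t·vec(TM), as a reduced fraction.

Set M = (0, 0), T = (1, 0), R = (0, 1); any affine frame gives the same invariant.
1. E is the centroid of triangle MRT ⇒ E = (1/3, 1/3)
2. K is the midpoint of RE ⇒ K = (1/6, 2/3)
3. X is the centroid of triangle EMK ⇒ X = (1/6, 1/3)
through X parallel to RK: direction (1/6, -1/3); meets TM at Q = (1/3, 0)
Q = T + t·(M−T) with t = 2/3

t = 2/3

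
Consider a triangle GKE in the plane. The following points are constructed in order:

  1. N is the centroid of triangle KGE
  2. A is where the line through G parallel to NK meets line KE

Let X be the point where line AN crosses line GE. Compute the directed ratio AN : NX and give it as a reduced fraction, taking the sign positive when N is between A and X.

Set G = (0, 0), K = (1, 0), E = (0, 1); any affine frame gives the same invariant.
1. N is the centroid of triangle KGE ⇒ N = (1/3, 1/3)
2. A is where the line through G parallel to NK meets line KE ⇒ A = (2, -1)
line AN meets GE at X = (0, 3/5)
N = A + t·(X−A) with t = 5/6, so AN:NX = 5/6:1/6

AN:NX = 5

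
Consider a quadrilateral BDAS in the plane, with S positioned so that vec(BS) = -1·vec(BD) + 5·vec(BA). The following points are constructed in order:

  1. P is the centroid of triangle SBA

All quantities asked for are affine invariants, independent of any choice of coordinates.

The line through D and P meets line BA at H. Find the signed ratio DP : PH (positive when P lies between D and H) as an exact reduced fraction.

DP:PH = -4

Choose coordinates B = (0, 0), D = (1, 0), A = (0, 1), S = (-1, 5).
1. P is the centroid of triangle SBA ⇒ P = (-1/3, 2)
line DP meets BA at H = (0, 3/2)
P = D + t·(H−D) with t = 4/3, so DP:PH = 4/3:-1/3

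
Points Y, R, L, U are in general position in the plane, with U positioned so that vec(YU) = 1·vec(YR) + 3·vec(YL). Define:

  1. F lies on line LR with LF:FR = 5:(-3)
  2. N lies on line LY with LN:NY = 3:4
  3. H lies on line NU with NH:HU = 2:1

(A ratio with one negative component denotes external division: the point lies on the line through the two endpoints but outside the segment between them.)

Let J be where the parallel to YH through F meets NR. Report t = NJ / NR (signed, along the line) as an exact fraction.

t = 8/3

Work in coordinates with Y = (0, 0), R = (1, 0), L = (0, 1), U = (1, 3).
1. F lies on line LR with LF:FR = 5:(-3) ⇒ F = (5/2, -3/2)
2. N lies on line LY with LN:NY = 3:4 ⇒ N = (0, 4/7)
3. H lies on line NU with NH:HU = 2:1 ⇒ H = (2/3, 46/21)
through F parallel to YH: direction (2/3, 46/21); meets NR at J = (8/3, -20/21)
J = N + t·(R−N) with t = 8/3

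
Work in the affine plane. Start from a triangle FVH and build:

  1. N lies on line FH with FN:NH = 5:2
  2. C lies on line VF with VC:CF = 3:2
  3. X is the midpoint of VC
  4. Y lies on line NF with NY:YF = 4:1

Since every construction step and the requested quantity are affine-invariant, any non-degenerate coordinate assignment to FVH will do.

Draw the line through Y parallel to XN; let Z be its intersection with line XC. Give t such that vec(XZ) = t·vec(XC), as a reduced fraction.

t = 28/15

Set F = (0, 0), V = (1, 0), H = (0, 1); any affine frame gives the same invariant.
1. N lies on line FH with FN:NH = 5:2 ⇒ N = (0, 5/7)
2. C lies on line VF with VC:CF = 3:2 ⇒ C = (2/5, 0)
3. X is the midpoint of VC ⇒ X = (7/10, 0)
4. Y lies on line NF with NY:YF = 4:1 ⇒ Y = (0, 1/7)
through Y parallel to XN: direction (-7/10, 5/7); meets XC at Z = (7/50, 0)
Z = X + t·(C−X) with t = 28/15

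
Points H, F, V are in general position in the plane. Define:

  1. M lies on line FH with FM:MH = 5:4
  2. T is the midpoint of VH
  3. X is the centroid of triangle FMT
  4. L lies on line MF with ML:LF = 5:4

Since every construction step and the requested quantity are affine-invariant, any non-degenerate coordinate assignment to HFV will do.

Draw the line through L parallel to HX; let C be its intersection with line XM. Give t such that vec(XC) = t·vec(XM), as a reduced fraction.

t = 61/36

Assign H = (0, 0), F = (1, 0), V = (0, 1) — the answer is frame-independent, so this choice is without loss of generality.
1. M lies on line FH with FM:MH = 5:4 ⇒ M = (4/9, 0)
2. T is the midpoint of VH ⇒ T = (0, 1/2)
3. X is the centroid of triangle FMT ⇒ X = (13/27, 1/6)
4. L lies on line MF with ML:LF = 5:4 ⇒ L = (61/81, 0)
through L parallel to HX: direction (13/27, 1/6); meets XM at C = (407/972, -25/216)
C = X + t·(M−X) with t = 61/36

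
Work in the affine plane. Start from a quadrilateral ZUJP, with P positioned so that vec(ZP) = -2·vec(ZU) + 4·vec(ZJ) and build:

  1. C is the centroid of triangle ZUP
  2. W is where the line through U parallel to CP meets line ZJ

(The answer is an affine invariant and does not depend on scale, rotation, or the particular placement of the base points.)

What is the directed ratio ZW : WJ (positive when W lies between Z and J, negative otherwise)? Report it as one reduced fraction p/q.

Set Z = (0, 0), U = (1, 0), J = (0, 1), P = (-2, 4); any affine frame gives the same invariant.
1. C is the centroid of triangle ZUP ⇒ C = (-1/3, 4/3)
2. W is where the line through U parallel to CP meets line ZJ ⇒ W = (0, 8/5)
W = Z + t·(J−Z) with t = 8/5, so ZW:WJ = t:(1−t) = 8/5:-3/5

ZW:WJ = -8/3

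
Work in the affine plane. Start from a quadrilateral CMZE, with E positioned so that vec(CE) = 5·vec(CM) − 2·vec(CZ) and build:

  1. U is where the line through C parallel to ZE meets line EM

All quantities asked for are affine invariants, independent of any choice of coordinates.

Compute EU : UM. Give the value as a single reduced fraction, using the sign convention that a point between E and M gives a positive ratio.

EU:UM = -5/3

Assign C = (0, 0), M = (1, 0), Z = (0, 1), E = (5, -2) — the answer is frame-independent, so this choice is without loss of generality.
1. U is where the line through C parallel to ZE meets line EM ⇒ U = (-5, 3)
U = E + t·(M−E) with t = 5/2, so EU:UM = t:(1−t) = 5/2:-3/2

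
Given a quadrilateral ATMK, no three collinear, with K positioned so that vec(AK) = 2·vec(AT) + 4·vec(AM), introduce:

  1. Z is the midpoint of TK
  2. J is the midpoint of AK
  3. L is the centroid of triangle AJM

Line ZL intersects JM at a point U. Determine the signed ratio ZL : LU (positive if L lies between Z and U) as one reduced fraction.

ZL:LU = 1/2

Assign A = (0, 0), T = (1, 0), M = (0, 1), K = (2, 4) — the answer is frame-independent, so this choice is without loss of generality.
1. Z is the midpoint of TK ⇒ Z = (3/2, 2)
2. J is the midpoint of AK ⇒ J = (1, 2)
3. L is the centroid of triangle AJM ⇒ L = (1/3, 1)
line ZL meets JM at U = (-2, -1)
L = Z + t·(U−Z) with t = 1/3, so ZL:LU = 1/3:2/3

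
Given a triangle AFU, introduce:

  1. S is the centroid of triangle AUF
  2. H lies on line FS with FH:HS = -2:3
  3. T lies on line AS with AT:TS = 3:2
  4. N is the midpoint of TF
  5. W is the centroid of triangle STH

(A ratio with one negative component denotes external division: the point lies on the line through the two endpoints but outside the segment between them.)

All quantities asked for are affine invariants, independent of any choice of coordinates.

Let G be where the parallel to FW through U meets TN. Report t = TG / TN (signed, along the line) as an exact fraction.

t = -2

Choose coordinates A = (0, 0), F = (1, 0), U = (0, 1).
1. S is the centroid of triangle AUF ⇒ S = (1/3, 1/3)
2. H lies on line FS with FH:HS = -2:3 ⇒ H = (7/3, -2/3)
3. T lies on line AS with AT:TS = 3:2 ⇒ T = (1/5, 1/5)
4. N is the midpoint of TF ⇒ N = (3/5, 1/10)
5. W is the centroid of triangle STH ⇒ W = (43/45, -2/45)
through U parallel to FW: direction (-2/45, -2/45); meets TN at G = (-3/5, 2/5)
G = T + t·(N−T) with t = -2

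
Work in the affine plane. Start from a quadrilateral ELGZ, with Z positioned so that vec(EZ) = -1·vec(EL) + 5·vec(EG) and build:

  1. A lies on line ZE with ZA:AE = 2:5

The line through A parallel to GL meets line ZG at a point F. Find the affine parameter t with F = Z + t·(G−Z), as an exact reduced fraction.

Work in coordinates with E = (0, 0), L = (1, 0), G = (0, 1), Z = (-1, 5).
1. A lies on line ZE with ZA:AE = 2:5 ⇒ A = (-5/7, 25/7)
through A parallel to GL: direction (1, -1); meets ZG at F = (-13/21, 73/21)
F = Z + t·(G−Z) with t = 8/21

t = 8/21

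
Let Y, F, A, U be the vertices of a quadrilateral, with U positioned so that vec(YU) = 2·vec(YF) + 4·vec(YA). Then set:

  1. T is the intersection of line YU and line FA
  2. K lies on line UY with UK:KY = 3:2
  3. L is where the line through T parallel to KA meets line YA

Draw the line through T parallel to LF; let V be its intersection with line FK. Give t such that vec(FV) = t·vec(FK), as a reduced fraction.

Assign Y = (0, 0), F = (1, 0), A = (0, 1), U = (2, 4) — the answer is frame-independent, so this choice is without loss of generality.
1. T is the intersection of line YU and line FA ⇒ T = (1/3, 2/3)
2. K lies on line UY with UK:KY = 3:2 ⇒ K = (4/5, 8/5)
3. L is where the line through T parallel to KA meets line YA ⇒ L = (0, 5/12)
through T parallel to LF: direction (1, -5/12); meets FK at V = (37/39, 16/39)
V = F + t·(K−F) with t = 10/39

t = 10/39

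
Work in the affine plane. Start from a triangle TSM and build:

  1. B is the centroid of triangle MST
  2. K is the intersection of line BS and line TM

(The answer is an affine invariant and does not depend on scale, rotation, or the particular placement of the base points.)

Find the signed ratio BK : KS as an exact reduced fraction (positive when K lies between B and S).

BK:KS = -1/3

Work in coordinates with T = (0, 0), S = (1, 0), M = (0, 1).
1. B is the centroid of triangle MST ⇒ B = (1/3, 1/3)
2. K is the intersection of line BS and line TM ⇒ K = (0, 1/2)
K = B + t·(S−B) with t = -1/2, so BK:KS = t:(1−t) = -1/2:3/2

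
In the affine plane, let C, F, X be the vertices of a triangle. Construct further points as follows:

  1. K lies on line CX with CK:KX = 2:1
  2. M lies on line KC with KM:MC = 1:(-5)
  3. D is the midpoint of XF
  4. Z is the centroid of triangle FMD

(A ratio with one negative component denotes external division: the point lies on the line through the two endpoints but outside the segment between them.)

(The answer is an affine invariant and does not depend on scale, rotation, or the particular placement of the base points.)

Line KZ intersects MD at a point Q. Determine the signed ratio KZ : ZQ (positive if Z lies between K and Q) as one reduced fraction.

KZ:ZQ = 2

Work in coordinates with C = (0, 0), F = (1, 0), X = (0, 1).
1. K lies on line CX with CK:KX = 2:1 ⇒ K = (0, 2/3)
2. M lies on line KC with KM:MC = 1:(-5) ⇒ M = (0, 5/6)
3. D is the midpoint of XF ⇒ D = (1/2, 1/2)
4. Z is the centroid of triangle FMD ⇒ Z = (1/2, 4/9)
line KZ meets MD at Q = (3/4, 1/3)
Z = K + t·(Q−K) with t = 2/3, so KZ:ZQ = 2/3:1/3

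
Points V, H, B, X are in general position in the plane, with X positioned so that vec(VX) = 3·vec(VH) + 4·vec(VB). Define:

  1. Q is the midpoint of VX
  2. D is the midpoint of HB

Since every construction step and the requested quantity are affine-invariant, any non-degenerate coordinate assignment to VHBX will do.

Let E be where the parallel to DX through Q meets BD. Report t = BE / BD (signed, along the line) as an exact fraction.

t = 11/12

Choose coordinates V = (0, 0), H = (1, 0), B = (0, 1), X = (3, 4).
1. Q is the midpoint of VX ⇒ Q = (3/2, 2)
2. D is the midpoint of HB ⇒ D = (1/2, 1/2)
through Q parallel to DX: direction (5/2, 7/2); meets BD at E = (11/24, 13/24)
E = B + t·(D−B) with t = 11/12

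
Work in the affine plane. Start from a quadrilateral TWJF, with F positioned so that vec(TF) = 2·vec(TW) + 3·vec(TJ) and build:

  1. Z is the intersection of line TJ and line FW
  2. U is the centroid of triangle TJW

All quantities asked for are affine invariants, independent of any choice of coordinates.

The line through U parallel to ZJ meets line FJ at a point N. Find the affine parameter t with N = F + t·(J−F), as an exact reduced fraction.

t = 5/6

Set T = (0, 0), W = (1, 0), J = (0, 1), F = (2, 3); any affine frame gives the same invariant.
1. Z is the intersection of line TJ and line FW ⇒ Z = (0, -3)
2. U is the centroid of triangle TJW ⇒ U = (1/3, 1/3)
through U parallel to ZJ: direction (0, 4); meets FJ at N = (1/3, 4/3)
N = F + t·(J−F) with t = 5/6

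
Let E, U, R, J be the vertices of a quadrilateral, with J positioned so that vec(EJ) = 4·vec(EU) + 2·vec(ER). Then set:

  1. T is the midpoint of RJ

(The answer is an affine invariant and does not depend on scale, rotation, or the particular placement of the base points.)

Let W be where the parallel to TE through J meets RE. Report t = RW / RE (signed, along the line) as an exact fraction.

Set E = (0, 0), U = (1, 0), R = (0, 1), J = (4, 2); any affine frame gives the same invariant.
1. T is the midpoint of RJ ⇒ T = (2, 3/2)
through J parallel to TE: direction (-2, -3/2); meets RE at W = (0, -1)
W = R + t·(E−R) with t = 2

t = 2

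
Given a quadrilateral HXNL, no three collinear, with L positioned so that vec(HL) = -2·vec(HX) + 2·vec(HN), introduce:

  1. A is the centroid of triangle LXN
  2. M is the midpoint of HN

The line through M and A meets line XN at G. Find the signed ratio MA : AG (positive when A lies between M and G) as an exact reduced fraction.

MA:AG = 1/2

Choose coordinates H = (0, 0), X = (1, 0), N = (0, 1), L = (-2, 2).
1. A is the centroid of triangle LXN ⇒ A = (-1/3, 1)
2. M is the midpoint of HN ⇒ M = (0, 1/2)
line MA meets XN at G = (-1, 2)
A = M + t·(G−M) with t = 1/3, so MA:AG = 1/3:2/3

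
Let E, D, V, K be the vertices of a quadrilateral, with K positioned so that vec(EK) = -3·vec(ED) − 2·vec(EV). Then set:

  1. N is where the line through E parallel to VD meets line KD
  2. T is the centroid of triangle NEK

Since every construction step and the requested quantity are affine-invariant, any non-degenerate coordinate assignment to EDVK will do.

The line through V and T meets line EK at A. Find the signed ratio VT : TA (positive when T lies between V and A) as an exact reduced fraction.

VT:TA = -32/5

Choose coordinates E = (0, 0), D = (1, 0), V = (0, 1), K = (-3, -2).
1. N is where the line through E parallel to VD meets line KD ⇒ N = (1/3, -1/3)
2. T is the centroid of triangle NEK ⇒ T = (-8/9, -7/9)
line VT meets EK at A = (-3/4, -1/2)
T = V + t·(A−V) with t = 32/27, so VT:TA = 32/27:-5/27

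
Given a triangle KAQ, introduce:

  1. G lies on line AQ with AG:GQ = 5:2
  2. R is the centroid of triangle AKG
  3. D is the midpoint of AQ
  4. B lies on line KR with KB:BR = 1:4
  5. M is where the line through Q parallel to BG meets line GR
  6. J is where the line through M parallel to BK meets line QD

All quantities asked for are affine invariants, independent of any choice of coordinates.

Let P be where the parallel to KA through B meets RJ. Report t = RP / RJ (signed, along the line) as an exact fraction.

Choose coordinates K = (0, 0), A = (1, 0), Q = (0, 1).
1. G lies on line AQ with AG:GQ = 5:2 ⇒ G = (2/7, 5/7)
2. R is the centroid of triangle AKG ⇒ R = (3/7, 5/21)
3. D is the midpoint of AQ ⇒ D = (1/2, 1/2)
4. B lies on line KR with KB:BR = 1:4 ⇒ B = (3/35, 1/21)
5. M is where the line through Q parallel to BG meets line GR ⇒ M = (1/10, 4/3)
6. J is where the line through M parallel to BK meets line QD ⇒ J = (-5/28, 33/28)
through B parallel to KA: direction (1, 0); meets RJ at P = (305/553, 1/21)
P = R + t·(J−R) with t = -16/79

t = -16/79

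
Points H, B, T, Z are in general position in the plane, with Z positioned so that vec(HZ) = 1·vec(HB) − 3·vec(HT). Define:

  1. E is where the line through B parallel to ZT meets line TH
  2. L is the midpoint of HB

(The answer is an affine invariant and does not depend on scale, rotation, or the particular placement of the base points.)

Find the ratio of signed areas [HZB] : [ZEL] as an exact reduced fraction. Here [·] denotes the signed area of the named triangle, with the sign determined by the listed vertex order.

[HZB]:[ZEL] = 6

Set H = (0, 0), B = (1, 0), T = (0, 1), Z = (1, -3); any affine frame gives the same invariant.
1. E is where the line through B parallel to ZT meets line TH ⇒ E = (0, 4)
2. L is the midpoint of HB ⇒ L = (1/2, 0)
2·[HZB] = 3, 2·[ZEL] = 1/2
[HZB]:[ZEL] = 3:1/2 = 6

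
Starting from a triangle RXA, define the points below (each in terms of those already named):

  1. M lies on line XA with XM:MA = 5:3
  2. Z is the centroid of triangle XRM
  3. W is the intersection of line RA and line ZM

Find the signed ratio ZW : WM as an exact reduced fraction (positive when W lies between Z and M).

Assign R = (0, 0), X = (1, 0), A = (0, 1) — the answer is frame-independent, so this choice is without loss of generality.
1. M lies on line XA with XM:MA = 5:3 ⇒ M = (3/8, 5/8)
2. Z is the centroid of triangle XRM ⇒ Z = (11/24, 5/24)
3. W is the intersection of line RA and line ZM ⇒ W = (0, 5/2)
W = Z + t·(M−Z) with t = 11/2, so ZW:WM = t:(1−t) = 11/2:-9/2

ZW:WM = -11/9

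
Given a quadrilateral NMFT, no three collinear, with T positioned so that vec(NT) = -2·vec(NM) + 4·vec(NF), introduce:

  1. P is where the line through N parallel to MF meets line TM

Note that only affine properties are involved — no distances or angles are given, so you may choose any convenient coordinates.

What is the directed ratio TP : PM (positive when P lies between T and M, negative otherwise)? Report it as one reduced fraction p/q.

TP:PM = -2

Work in coordinates with N = (0, 0), M = (1, 0), F = (0, 1), T = (-2, 4).
1. P is where the line through N parallel to MF meets line TM ⇒ P = (4, -4)
P = T + t·(M−T) with t = 2, so TP:PM = t:(1−t) = 2:-1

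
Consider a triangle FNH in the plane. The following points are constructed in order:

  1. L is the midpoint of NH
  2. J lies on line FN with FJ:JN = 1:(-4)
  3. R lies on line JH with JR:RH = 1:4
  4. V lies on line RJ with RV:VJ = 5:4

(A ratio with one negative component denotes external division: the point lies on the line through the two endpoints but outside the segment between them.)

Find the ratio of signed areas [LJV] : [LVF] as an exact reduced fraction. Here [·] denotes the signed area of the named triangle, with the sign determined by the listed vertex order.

[LJV]:[LVF] = -16/53

Work in coordinates with F = (0, 0), N = (1, 0), H = (0, 1).
1. L is the midpoint of NH ⇒ L = (1/2, 1/2)
2. J lies on line FN with FJ:JN = 1:(-4) ⇒ J = (-1/3, 0)
3. R lies on line JH with JR:RH = 1:4 ⇒ R = (-4/15, 1/5)
4. V lies on line RJ with RV:VJ = 5:4 ⇒ V = (-41/135, 4/45)
2·[LJV] = -8/135, 2·[LVF] = 53/270
[LJV]:[LVF] = -8/135:53/270 = -16/53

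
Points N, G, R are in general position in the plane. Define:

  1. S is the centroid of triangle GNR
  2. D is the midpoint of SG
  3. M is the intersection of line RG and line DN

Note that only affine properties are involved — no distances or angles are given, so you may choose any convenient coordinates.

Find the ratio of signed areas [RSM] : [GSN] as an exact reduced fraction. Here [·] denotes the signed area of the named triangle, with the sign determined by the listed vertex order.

[RSM]:[GSN] = 4/5

Set N = (0, 0), G = (1, 0), R = (0, 1); any affine frame gives the same invariant.
1. S is the centroid of triangle GNR ⇒ S = (1/3, 1/3)
2. D is the midpoint of SG ⇒ D = (2/3, 1/6)
3. M is the intersection of line RG and line DN ⇒ M = (4/5, 1/5)
2·[RSM] = 4/15, 2·[GSN] = 1/3
[RSM]:[GSN] = 4/15:1/3 = 4/5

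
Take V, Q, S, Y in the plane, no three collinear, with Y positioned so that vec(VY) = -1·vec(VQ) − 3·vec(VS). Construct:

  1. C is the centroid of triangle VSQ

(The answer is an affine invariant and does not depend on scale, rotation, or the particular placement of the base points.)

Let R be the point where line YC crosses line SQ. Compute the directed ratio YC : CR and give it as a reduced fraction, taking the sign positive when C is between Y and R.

Set V = (0, 0), Q = (1, 0), S = (0, 1), Y = (-1, -3); any affine frame gives the same invariant.
1. C is the centroid of triangle VSQ ⇒ C = (1/3, 1/3)
line YC meets SQ at R = (3/7, 4/7)
C = Y + t·(R−Y) with t = 14/15, so YC:CR = 14/15:1/15

YC:CR = 14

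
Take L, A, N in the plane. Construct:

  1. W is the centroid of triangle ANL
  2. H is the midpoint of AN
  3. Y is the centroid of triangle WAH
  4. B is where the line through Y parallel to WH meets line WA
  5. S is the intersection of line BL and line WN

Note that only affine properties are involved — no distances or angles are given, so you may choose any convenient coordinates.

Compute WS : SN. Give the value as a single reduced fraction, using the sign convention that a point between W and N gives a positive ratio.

WS:SN = -1/5

Work in coordinates with L = (0, 0), A = (1, 0), N = (0, 1).
1. W is the centroid of triangle ANL ⇒ W = (1/3, 1/3)
2. H is the midpoint of AN ⇒ H = (1/2, 1/2)
3. Y is the centroid of triangle WAH ⇒ Y = (11/18, 5/18)
4. B is where the line through Y parallel to WH meets line WA ⇒ B = (5/9, 2/9)
5. S is the intersection of line BL and line WN ⇒ S = (5/12, 1/6)
S = W + t·(N−W) with t = -1/4, so WS:SN = t:(1−t) = -1/4:5/4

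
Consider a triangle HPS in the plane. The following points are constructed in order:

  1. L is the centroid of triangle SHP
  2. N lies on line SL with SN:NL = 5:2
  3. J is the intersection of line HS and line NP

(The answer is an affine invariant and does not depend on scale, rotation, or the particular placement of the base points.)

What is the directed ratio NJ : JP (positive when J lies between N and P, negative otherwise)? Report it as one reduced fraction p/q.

NJ:JP = -5/21

Choose coordinates H = (0, 0), P = (1, 0), S = (0, 1).
1. L is the centroid of triangle SHP ⇒ L = (1/3, 1/3)
2. N lies on line SL with SN:NL = 5:2 ⇒ N = (5/21, 11/21)
3. J is the intersection of line HS and line NP ⇒ J = (0, 11/16)
J = N + t·(P−N) with t = -5/16, so NJ:JP = t:(1−t) = -5/16:21/16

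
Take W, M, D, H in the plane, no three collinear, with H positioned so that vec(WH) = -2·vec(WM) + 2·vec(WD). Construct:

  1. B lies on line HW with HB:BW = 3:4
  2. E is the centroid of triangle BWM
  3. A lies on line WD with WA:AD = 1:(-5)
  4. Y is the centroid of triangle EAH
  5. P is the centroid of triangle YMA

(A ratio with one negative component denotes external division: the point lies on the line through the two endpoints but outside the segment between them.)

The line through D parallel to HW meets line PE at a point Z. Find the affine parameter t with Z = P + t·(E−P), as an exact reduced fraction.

Set W = (0, 0), M = (1, 0), D = (0, 1), H = (-2, 2); any affine frame gives the same invariant.
1. B lies on line HW with HB:BW = 3:4 ⇒ B = (-8/7, 8/7)
2. E is the centroid of triangle BWM ⇒ E = (-1/21, 8/21)
3. A lies on line WD with WA:AD = 1:(-5) ⇒ A = (0, -1/4)
4. Y is the centroid of triangle EAH ⇒ Y = (-43/63, 179/252)
5. P is the centroid of triangle YMA ⇒ P = (20/189, 29/189)
through D parallel to HW: direction (2, -2); meets PE at Z = (-10/7, 17/7)
Z = P + t·(E−P) with t = 10

t = 10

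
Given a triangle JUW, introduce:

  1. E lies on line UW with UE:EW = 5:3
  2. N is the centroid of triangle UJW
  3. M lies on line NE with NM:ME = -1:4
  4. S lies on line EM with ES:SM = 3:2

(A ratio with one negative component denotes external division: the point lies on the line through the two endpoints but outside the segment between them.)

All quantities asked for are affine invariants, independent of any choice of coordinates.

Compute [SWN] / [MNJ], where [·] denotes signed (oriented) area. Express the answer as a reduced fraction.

[SWN]:[MNJ] = 9/10

Assign J = (0, 0), U = (1, 0), W = (0, 1) — the answer is frame-independent, so this choice is without loss of generality.
1. E lies on line UW with UE:EW = 5:3 ⇒ E = (3/8, 5/8)
2. N is the centroid of triangle UJW ⇒ N = (1/3, 1/3)
3. M lies on line NE with NM:ME = -1:4 ⇒ M = (23/72, 17/72)
4. S lies on line EM with ES:SM = 3:2 ⇒ S = (41/120, 47/120)
2·[SWN] = 1/40, 2·[MNJ] = 1/36
[SWN]:[MNJ] = 1/40:1/36 = 9/10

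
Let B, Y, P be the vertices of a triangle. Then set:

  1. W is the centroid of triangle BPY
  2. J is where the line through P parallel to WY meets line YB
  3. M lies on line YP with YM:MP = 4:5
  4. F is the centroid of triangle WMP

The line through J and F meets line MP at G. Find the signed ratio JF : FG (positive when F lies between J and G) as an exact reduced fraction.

Work in coordinates with B = (0, 0), Y = (1, 0), P = (0, 1).
1. W is the centroid of triangle BPY ⇒ W = (1/3, 1/3)
2. J is where the line through P parallel to WY meets line YB ⇒ J = (2, 0)
3. M lies on line YP with YM:MP = 4:5 ⇒ M = (5/9, 4/9)
4. F is the centroid of triangle WMP ⇒ F = (8/27, 16/27)
line JF meets MP at G = (7/15, 8/15)
F = J + t·(G−J) with t = 10/9, so JF:FG = 10/9:-1/9

JF:FG = -10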